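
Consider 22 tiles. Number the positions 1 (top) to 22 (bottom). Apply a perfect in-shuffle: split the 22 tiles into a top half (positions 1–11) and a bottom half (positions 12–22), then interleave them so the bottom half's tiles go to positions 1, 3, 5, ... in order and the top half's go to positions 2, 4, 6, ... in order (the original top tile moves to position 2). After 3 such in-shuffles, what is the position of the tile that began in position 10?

Track the tile's position through each in-shuffle:
10 → 20 → 17 → 11

11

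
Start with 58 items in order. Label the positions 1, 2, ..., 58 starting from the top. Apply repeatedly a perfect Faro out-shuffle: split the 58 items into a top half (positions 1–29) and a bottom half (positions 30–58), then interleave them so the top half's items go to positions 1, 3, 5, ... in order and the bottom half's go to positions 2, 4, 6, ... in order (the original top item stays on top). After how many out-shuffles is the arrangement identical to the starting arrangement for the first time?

18

The out-shuffle permutes the 58 positions with cycle lengths [1, 1, 2, 18, 18, 18].
Every item is home exactly when every cycle has completed a whole number of laps, i.e. after lcm(1, 2, 18) = 18 out-shuffles.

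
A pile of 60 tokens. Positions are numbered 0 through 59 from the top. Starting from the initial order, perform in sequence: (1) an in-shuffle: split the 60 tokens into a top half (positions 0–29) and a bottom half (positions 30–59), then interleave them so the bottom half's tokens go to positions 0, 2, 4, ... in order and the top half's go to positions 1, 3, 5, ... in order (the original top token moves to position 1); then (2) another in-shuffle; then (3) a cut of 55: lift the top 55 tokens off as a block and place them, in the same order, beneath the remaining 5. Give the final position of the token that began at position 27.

55

Track the token from position 27 forward through each operation:
  after op 1 (in-shuffle): 27 → 55
  after op 2 (in-shuffle): 55 → 50
  after op 3 (cut 55): 50 → 55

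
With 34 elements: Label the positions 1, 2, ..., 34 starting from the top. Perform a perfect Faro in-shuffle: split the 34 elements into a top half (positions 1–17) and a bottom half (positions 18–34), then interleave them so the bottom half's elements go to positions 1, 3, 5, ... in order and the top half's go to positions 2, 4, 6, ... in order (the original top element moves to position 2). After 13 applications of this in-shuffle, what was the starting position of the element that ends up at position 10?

Work backwards from position 10, undoing one in-shuffle at a time:
10 ← 5 ← 20 ← 10 ← 5 ← ... ← 5 (13 steps).
So the element now at position 10 started at position 5.

5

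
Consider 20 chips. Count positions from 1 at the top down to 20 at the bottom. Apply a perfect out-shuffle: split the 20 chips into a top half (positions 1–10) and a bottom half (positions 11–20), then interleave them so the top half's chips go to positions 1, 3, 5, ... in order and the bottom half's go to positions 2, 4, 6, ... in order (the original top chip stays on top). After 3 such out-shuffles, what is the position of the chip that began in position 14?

10

Track the chip's position through each out-shuffle:
14 → 8 → 15 → 10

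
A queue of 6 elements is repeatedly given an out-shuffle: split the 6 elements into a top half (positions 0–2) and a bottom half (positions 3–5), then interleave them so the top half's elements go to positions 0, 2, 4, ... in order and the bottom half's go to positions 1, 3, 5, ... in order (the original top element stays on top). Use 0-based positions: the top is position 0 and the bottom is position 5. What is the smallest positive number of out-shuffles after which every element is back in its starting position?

4

The out-shuffle permutes the 6 positions with cycle lengths [1, 1, 4].
Every element is home exactly when every cycle has completed a whole number of laps, i.e. after lcm(1, 4) = 4 out-shuffles.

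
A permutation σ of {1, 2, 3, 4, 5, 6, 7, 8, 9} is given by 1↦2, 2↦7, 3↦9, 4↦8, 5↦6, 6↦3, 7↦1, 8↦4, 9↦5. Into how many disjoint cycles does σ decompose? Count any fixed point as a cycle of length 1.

3

Cycle decomposition: (1 2 7) (3 9 5 6) (4 8).
3 cycles.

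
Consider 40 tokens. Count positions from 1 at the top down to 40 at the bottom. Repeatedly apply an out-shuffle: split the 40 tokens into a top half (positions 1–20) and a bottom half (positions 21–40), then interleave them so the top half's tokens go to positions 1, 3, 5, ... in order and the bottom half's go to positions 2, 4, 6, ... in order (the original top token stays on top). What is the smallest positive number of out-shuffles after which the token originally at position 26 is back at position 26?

Follow position 26 under repeated out-shuffles:
26 → 12 → 23 → 6 → 11 → 21 → 2 → 3 → 5 → 9 → 17 → 33 → 26
It first returns after 12 out-shuffles.

12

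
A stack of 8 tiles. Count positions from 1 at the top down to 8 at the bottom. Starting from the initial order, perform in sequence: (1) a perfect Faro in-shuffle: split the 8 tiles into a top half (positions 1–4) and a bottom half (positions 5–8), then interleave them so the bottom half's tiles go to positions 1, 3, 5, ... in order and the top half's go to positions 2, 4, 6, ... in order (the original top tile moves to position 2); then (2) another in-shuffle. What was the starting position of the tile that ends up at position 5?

Undo the operations in reverse order, starting from position 5:
  undo op 2 (in-shuffle, from bottom half): 5 ← 7
  undo op 1 (in-shuffle, from bottom half): 7 ← 8
So the tile at position 5 came from original position 8.

8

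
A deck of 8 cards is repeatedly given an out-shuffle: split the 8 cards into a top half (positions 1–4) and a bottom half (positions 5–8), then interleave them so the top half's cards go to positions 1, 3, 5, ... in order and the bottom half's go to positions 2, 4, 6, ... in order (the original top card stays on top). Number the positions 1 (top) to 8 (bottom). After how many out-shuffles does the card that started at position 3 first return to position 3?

Follow position 3 under repeated out-shuffles:
3 → 5 → 2 → 3
It first returns after 3 out-shuffles.

3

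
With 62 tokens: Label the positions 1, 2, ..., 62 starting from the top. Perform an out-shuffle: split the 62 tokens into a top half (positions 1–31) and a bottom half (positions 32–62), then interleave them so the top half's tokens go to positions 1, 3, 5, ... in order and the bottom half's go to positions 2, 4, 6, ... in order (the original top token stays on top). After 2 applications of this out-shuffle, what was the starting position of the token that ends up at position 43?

42

Work backwards from position 43, undoing one out-shuffle at a time:
43 ← 22 ← 42
So the token now at position 43 started at position 42.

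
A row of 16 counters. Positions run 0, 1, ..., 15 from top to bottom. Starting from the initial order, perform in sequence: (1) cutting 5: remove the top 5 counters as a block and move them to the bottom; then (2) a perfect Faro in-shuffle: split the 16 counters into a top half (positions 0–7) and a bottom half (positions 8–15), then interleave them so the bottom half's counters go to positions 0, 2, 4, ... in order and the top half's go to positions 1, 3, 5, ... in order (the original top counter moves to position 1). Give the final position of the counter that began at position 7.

Track the counter from position 7 forward through each operation:
  after op 1 (cut 5): 7 → 2
  after op 2 (in-shuffle): 2 → 5

5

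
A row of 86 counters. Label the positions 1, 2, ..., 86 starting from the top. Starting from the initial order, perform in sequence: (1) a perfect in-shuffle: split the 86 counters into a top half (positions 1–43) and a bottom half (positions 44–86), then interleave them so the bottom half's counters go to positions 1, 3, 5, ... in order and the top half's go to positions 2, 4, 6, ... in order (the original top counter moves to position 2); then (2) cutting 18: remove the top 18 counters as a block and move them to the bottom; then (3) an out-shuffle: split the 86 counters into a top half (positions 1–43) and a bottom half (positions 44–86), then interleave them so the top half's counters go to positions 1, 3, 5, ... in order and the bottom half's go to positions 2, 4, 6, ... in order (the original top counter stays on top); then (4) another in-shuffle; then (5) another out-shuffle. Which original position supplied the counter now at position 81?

47

Undo the operations in reverse order, starting from position 81:
  undo op 5 (out-shuffle, from top half): 81 ← 41
  undo op 4 (in-shuffle, from bottom half): 41 ← 64
  undo op 3 (out-shuffle, from bottom half): 64 ← 75
  undo op 2 (cut 18): 75 ← 7
  undo op 1 (in-shuffle, from bottom half): 7 ← 47
So the counter at position 81 came from original position 47.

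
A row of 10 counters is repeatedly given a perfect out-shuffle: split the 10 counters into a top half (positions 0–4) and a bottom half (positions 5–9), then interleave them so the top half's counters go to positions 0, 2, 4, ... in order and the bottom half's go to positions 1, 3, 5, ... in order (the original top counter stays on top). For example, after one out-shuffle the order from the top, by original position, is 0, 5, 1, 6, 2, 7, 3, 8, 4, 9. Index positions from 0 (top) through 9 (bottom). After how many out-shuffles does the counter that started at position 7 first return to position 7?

Follow position 7 under repeated out-shuffles:
7 → 5 → 1 → 2 → 4 → 8 → 7
It first returns after 6 out-shuffles.

6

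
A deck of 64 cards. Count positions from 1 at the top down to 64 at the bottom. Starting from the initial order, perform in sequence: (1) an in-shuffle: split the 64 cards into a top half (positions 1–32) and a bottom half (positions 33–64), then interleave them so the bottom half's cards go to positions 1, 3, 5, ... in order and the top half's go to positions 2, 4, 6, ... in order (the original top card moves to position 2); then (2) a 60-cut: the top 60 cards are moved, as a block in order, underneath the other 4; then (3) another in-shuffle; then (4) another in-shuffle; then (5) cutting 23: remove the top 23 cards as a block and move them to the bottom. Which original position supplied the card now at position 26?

61

Undo the operations in reverse order, starting from position 26:
  undo op 5 (cut 23): 26 ← 49
  undo op 4 (in-shuffle, from bottom half): 49 ← 57
  undo op 3 (in-shuffle, from bottom half): 57 ← 61
  undo op 2 (cut 60): 61 ← 57
  undo op 1 (in-shuffle, from bottom half): 57 ← 61
So the card at position 26 came from original position 61.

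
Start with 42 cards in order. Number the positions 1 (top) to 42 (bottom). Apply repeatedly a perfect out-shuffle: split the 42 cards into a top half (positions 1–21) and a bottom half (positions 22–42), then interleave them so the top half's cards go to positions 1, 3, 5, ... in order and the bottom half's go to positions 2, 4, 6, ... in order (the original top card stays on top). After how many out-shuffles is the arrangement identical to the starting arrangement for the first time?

20

The out-shuffle permutes the 42 positions with cycle lengths [1, 1, 20, 20].
Every card is home exactly when every cycle has completed a whole number of laps, i.e. after lcm(1, 20) = 20 out-shuffles.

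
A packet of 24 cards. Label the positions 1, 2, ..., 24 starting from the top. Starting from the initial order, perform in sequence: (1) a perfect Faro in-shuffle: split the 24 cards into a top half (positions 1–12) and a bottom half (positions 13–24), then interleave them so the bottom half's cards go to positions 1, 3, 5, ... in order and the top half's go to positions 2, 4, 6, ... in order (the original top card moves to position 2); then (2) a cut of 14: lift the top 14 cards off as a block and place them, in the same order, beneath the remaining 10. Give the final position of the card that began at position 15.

15

Track the card from position 15 forward through each operation:
  after op 1 (in-shuffle): 15 → 5
  after op 2 (cut 14): 5 → 15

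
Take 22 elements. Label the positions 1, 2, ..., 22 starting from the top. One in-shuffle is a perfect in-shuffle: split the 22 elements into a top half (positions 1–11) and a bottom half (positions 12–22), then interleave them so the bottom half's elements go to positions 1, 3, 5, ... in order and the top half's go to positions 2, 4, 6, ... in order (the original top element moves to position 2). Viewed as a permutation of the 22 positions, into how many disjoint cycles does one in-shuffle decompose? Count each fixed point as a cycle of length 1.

2

Trace each unvisited position around until it returns:
(1 2 4 8 16 9 ... len 11) (5 10 20 17 11 22 ... len 11)
2 cycles in total.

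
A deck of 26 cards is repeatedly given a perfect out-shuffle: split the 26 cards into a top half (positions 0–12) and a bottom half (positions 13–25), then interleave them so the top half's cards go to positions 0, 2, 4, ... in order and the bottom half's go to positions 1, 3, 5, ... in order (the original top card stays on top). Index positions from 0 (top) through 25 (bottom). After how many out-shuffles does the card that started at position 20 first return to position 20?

Follow position 20 under repeated out-shuffles:
20 → 15 → 5 → 10 → 20
It first returns after 4 out-shuffles.

4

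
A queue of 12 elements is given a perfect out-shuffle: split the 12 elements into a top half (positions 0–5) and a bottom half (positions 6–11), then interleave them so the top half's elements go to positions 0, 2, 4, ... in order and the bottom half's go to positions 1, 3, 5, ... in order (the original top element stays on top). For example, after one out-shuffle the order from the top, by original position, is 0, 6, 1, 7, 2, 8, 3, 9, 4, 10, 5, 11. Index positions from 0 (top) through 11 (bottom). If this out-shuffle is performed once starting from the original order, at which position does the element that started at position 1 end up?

Track the element's position through each out-shuffle:
1 → 2

2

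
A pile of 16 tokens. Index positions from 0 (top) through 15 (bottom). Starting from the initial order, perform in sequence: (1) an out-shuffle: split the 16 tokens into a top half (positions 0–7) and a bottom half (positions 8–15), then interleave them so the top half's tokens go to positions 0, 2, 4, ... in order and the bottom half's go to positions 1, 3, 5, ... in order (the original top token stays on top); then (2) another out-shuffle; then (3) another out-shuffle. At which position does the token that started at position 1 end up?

Track the token from position 1 forward through each operation:
  after op 1 (out-shuffle): 1 → 2
  after op 2 (out-shuffle): 2 → 4
  after op 3 (out-shuffle): 4 → 8

8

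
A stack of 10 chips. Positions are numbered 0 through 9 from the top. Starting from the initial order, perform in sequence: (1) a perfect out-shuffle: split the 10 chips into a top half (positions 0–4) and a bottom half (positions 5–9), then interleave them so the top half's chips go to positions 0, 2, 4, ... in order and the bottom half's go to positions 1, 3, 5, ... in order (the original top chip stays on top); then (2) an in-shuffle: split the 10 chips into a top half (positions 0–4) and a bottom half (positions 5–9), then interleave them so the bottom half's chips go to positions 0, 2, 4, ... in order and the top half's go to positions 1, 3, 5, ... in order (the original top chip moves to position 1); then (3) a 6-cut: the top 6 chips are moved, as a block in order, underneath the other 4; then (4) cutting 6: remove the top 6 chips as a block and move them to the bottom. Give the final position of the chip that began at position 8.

Track the chip from position 8 forward through each operation:
  after op 1 (out-shuffle): 8 → 7
  after op 2 (in-shuffle): 7 → 4
  after op 3 (cut 6): 4 → 8
  after op 4 (cut 6): 8 → 2

2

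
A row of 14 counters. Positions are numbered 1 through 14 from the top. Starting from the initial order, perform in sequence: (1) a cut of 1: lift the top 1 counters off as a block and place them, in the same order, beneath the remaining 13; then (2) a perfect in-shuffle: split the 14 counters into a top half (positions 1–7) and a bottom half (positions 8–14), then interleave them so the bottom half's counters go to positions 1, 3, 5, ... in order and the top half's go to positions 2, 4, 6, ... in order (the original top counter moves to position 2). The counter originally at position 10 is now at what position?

3

Track the counter from position 10 forward through each operation:
  after op 1 (cut 1): 10 → 9
  after op 2 (in-shuffle): 9 → 3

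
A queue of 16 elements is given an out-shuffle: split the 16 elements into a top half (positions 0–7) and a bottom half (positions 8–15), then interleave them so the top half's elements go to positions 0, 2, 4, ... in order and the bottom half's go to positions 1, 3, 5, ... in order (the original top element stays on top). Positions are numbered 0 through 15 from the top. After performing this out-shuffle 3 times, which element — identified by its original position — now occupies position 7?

14

Work backwards from position 7, undoing one out-shuffle at a time:
7 ← 11 ← 13 ← 14
So the element now at position 7 started at position 14.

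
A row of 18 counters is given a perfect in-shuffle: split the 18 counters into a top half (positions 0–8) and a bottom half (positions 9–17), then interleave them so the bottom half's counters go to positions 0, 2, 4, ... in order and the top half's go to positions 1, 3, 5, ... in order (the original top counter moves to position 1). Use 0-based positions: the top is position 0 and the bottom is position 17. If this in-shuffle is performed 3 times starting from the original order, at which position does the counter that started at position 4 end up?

1

Track the counter's position through each in-shuffle:
4 → 9 → 0 → 1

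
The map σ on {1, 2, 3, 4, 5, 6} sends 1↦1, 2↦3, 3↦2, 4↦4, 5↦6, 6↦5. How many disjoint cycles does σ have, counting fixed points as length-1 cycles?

Cycle decomposition: (1) (2 3) (4) (5 6).
4 cycles.

4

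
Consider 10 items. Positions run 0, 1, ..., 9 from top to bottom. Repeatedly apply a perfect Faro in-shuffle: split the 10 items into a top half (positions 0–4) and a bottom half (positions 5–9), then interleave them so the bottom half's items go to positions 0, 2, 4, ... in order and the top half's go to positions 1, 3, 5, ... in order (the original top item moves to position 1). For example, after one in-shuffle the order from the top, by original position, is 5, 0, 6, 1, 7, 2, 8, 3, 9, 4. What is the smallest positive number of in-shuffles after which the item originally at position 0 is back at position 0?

10

Follow position 0 under repeated in-shuffles:
0 → 1 → 3 → 7 → 4 → 9 → 8 → 6 → 2 → 5 → 0
It first returns after 10 in-shuffles.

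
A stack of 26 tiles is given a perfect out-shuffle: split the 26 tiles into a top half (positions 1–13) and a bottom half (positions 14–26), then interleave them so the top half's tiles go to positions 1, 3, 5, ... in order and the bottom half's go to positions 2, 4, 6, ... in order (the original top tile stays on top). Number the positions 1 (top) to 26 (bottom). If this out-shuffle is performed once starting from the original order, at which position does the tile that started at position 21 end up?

16

Track the tile's position through each out-shuffle:
21 → 16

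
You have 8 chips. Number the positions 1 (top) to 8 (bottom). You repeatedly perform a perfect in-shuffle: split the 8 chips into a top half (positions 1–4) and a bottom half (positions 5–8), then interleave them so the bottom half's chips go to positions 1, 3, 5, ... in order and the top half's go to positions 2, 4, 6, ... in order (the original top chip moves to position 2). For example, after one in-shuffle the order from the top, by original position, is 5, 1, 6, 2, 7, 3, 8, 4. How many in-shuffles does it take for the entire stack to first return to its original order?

The in-shuffle permutes the 8 positions with cycle lengths [2, 6].
Every chip is home exactly when every cycle has completed a whole number of laps, i.e. after lcm(2, 6) = 6 in-shuffles.

6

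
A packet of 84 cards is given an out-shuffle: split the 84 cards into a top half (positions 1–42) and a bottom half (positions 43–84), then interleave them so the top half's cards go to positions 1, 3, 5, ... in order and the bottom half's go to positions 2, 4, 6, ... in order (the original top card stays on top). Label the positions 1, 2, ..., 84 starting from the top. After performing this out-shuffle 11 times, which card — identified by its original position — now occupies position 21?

31

Work backwards from position 21, undoing one out-shuffle at a time:
21 ← 11 ← 6 ← 45 ← 23 ← 12 ← 48 ← 66 ← 75 ← 38 ← 61 ← 31
So the card now at position 21 started at position 31.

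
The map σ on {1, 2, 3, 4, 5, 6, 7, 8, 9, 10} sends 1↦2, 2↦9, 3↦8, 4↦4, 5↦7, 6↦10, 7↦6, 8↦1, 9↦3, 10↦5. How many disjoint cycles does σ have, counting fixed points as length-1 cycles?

3

Cycle decomposition: (1 2 9 3 8) (4) (5 7 6 10).
3 cycles.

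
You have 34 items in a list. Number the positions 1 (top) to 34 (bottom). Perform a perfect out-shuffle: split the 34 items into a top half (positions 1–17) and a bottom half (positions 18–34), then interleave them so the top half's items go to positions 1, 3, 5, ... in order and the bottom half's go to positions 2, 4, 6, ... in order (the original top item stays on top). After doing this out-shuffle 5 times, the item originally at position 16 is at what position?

Track the item's position through each out-shuffle:
16 → 31 → 28 → 22 → 10 → 19

19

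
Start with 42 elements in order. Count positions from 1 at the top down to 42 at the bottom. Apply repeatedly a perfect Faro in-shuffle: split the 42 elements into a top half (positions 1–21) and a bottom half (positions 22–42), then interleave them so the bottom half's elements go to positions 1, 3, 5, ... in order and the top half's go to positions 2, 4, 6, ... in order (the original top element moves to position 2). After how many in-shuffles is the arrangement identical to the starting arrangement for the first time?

14

The in-shuffle permutes the 42 positions with cycle lengths [14, 14, 14].
Every element is home exactly when every cycle has completed a whole number of laps, i.e. after lcm(14) = 14 in-shuffles.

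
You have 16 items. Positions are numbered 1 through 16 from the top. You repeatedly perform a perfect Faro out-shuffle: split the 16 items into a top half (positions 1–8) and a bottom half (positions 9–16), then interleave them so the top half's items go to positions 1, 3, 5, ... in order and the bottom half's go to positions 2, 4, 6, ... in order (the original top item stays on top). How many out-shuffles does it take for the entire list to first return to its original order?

The out-shuffle permutes the 16 positions with cycle lengths [1, 1, 2, 4, 4, 4].
Every item is home exactly when every cycle has completed a whole number of laps, i.e. after lcm(1, 2, 4) = 4 out-shuffles.

4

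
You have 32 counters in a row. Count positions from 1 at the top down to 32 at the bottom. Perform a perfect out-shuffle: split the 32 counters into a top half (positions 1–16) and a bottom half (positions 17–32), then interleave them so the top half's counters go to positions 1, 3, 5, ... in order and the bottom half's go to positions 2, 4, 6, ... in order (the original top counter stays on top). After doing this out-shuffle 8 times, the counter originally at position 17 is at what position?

5

Track the counter's position through each out-shuffle:
17 → 2 → 3 → 5 → 9 → 17 → 2 → 3 → 5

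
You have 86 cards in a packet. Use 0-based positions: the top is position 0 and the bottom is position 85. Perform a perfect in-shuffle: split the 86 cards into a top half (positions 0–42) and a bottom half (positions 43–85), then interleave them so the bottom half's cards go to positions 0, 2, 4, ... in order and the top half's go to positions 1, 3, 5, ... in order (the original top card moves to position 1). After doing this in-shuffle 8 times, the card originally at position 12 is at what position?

Track the card's position through each in-shuffle:
12 → 25 → 51 → 16 → 33 → 67 → 48 → 10 → 21

21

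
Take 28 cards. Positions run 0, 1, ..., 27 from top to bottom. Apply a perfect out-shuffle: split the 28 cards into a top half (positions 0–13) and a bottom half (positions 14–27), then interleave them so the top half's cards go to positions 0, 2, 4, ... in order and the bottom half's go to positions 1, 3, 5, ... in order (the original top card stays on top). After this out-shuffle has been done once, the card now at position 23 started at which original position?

Work backwards from position 23, undoing one out-shuffle at a time:
23 ← 25
So the card now at position 23 started at position 25.

25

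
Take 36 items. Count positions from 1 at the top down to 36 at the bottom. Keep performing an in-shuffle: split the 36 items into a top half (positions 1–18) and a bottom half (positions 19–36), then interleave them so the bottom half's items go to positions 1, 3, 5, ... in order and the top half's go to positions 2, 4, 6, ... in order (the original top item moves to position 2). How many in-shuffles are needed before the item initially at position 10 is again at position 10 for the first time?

36

Follow position 10 under repeated in-shuffles:
10 → 20 → 3 → 6 → 12 → 24 → 11 → 22 → ... → 10 (length 36)
It first returns after 36 in-shuffles.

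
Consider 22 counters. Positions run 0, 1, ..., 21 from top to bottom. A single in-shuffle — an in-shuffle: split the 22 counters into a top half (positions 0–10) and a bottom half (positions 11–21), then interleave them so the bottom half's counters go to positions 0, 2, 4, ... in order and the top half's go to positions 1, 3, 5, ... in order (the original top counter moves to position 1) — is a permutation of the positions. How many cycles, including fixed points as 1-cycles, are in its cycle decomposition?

2

Trace each unvisited position around until it returns:
(0 1 3 7 15 8 ... len 11) (4 9 19 16 10 21 ... len 11)
2 cycles in total.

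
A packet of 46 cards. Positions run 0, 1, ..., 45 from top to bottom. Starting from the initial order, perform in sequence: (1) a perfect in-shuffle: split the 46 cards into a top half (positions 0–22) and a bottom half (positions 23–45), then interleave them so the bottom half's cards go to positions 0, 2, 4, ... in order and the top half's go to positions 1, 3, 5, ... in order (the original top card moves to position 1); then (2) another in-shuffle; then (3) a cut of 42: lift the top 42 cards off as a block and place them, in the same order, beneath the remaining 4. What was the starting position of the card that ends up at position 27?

5

Undo the operations in reverse order, starting from position 27:
  undo op 3 (cut 42): 27 ← 23
  undo op 2 (in-shuffle, from top half): 23 ← 11
  undo op 1 (in-shuffle, from top half): 11 ← 5
So the card at position 27 came from original position 5.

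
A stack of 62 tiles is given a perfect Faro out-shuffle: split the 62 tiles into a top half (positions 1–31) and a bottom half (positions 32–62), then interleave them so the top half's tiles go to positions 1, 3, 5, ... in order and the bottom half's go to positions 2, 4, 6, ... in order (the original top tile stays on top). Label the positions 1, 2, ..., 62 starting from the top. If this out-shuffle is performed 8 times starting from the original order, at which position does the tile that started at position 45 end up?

41

Track the tile's position through each out-shuffle:
45 → 28 → 55 → 48 → 34 → 6 → 11 → 21 → 41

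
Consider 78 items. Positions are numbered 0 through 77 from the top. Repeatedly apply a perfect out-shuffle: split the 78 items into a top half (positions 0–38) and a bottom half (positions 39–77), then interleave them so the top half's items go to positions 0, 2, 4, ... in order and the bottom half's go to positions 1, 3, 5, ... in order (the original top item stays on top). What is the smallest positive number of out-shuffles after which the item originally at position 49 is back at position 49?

10

Follow position 49 under repeated out-shuffles:
49 → 21 → 42 → 7 → 14 → 28 → 56 → 35 → 70 → 63 → 49
It first returns after 10 out-shuffles.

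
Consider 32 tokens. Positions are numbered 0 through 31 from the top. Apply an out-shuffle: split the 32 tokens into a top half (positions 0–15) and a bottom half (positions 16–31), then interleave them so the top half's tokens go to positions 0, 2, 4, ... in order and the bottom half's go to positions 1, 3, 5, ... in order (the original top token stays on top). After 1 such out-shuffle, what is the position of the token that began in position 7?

14

Track the token's position through each out-shuffle:
7 → 14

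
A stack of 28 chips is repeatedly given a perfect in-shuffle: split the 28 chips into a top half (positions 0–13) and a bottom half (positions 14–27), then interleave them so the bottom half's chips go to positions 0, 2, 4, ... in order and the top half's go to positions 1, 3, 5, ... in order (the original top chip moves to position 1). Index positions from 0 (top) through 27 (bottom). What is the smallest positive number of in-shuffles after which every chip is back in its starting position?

28

The in-shuffle permutes the 28 positions with cycle lengths [28].
Every chip is home exactly when every cycle has completed a whole number of laps, i.e. after lcm(28) = 28 in-shuffles.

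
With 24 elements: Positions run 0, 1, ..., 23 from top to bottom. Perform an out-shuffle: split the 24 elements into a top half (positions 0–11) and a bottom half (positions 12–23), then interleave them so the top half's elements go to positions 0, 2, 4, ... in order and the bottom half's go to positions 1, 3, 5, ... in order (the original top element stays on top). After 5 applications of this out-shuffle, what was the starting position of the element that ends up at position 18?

2

Work backwards from position 18, undoing one out-shuffle at a time:
18 ← 9 ← 16 ← 8 ← 4 ← 2
So the element now at position 18 started at position 2.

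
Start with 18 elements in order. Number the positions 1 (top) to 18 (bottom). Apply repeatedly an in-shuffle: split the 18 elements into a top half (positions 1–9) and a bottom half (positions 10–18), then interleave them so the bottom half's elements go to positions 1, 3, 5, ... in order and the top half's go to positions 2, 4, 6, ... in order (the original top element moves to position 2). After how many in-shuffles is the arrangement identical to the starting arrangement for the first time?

The in-shuffle permutes the 18 positions with cycle lengths [18].
Every element is home exactly when every cycle has completed a whole number of laps, i.e. after lcm(18) = 18 in-shuffles.

18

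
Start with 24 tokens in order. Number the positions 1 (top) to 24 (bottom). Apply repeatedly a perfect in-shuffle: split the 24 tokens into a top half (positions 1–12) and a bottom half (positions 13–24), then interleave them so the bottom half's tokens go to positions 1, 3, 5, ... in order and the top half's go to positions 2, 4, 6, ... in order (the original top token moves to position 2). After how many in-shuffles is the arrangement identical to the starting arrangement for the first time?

The in-shuffle permutes the 24 positions with cycle lengths [4, 20].
Every token is home exactly when every cycle has completed a whole number of laps, i.e. after lcm(4, 20) = 20 in-shuffles.

20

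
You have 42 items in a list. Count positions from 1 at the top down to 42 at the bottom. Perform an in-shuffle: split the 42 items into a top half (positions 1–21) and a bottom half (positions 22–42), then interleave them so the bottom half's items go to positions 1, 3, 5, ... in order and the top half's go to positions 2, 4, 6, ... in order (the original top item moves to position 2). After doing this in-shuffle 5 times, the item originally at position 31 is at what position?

Track the item's position through each in-shuffle:
31 → 19 → 38 → 33 → 23 → 3

3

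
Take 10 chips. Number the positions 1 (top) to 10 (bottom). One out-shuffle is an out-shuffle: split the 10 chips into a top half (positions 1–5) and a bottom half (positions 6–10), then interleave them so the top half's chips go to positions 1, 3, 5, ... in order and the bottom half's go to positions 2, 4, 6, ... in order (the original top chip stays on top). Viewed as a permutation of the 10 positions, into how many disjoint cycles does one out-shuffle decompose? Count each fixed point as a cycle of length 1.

Trace each unvisited position around until it returns:
(1) (2 3 5 9 8 6) (4 7) (10)
4 cycles in total.

4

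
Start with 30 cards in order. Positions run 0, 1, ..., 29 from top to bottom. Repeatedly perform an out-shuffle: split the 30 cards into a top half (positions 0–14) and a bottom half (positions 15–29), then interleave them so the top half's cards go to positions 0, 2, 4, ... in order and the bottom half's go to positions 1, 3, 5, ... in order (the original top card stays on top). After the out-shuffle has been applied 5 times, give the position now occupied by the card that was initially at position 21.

5

Track the card's position through each out-shuffle:
21 → 13 → 26 → 23 → 17 → 5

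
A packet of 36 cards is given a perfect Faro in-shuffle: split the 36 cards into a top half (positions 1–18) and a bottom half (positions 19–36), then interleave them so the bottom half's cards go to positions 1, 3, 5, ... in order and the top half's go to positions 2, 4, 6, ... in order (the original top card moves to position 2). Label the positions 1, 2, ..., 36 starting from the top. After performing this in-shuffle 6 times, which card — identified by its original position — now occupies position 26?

27

Work backwards from position 26, undoing one in-shuffle at a time:
26 ← 13 ← 25 ← 31 ← 34 ← 17 ← 27
So the card now at position 26 started at position 27.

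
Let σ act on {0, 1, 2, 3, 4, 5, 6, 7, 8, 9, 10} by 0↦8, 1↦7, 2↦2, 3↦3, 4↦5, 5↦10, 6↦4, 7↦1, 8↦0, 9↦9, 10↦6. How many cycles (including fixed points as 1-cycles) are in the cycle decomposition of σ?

Cycle decomposition: (0 8) (1 7) (2) (3) (4 5 10 6) (9).
6 cycles.

6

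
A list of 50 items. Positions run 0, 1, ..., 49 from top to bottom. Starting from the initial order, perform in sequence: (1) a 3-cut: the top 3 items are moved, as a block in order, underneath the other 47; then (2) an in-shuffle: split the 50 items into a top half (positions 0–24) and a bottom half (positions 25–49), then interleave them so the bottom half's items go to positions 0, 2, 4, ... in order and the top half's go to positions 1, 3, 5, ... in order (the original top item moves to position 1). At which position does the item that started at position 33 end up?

Track the item from position 33 forward through each operation:
  after op 1 (cut 3): 33 → 30
  after op 2 (in-shuffle): 30 → 10

10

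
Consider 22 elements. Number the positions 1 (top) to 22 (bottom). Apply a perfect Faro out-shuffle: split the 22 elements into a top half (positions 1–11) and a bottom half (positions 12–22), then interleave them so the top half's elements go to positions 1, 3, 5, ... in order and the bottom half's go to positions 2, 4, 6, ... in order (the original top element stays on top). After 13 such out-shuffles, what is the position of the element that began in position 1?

1

Position 1 is a fixed point of every out-shuffle, so the element never moves.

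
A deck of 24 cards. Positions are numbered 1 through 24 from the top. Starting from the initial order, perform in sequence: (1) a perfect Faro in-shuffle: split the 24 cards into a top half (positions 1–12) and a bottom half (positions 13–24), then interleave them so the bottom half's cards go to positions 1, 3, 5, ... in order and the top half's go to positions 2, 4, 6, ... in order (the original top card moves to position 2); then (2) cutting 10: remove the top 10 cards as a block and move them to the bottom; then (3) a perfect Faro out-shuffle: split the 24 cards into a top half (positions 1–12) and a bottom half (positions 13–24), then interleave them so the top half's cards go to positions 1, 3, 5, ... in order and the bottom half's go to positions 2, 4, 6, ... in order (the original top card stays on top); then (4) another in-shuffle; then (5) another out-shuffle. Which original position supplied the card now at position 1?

21

Undo the operations in reverse order, starting from position 1:
  undo op 5 (out-shuffle, from top half): 1 ← 1
  undo op 4 (in-shuffle, from bottom half): 1 ← 13
  undo op 3 (out-shuffle, from top half): 13 ← 7
  undo op 2 (cut 10): 7 ← 17
  undo op 1 (in-shuffle, from bottom half): 17 ← 21
So the card at position 1 came from original position 21.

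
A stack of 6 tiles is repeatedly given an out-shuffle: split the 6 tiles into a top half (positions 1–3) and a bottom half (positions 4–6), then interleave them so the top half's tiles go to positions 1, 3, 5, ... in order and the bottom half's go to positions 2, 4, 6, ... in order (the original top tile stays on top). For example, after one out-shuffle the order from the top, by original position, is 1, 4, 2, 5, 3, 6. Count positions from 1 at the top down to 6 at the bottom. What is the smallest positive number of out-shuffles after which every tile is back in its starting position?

4

The out-shuffle permutes the 6 positions with cycle lengths [1, 1, 4].
Every tile is home exactly when every cycle has completed a whole number of laps, i.e. after lcm(1, 4) = 4 out-shuffles.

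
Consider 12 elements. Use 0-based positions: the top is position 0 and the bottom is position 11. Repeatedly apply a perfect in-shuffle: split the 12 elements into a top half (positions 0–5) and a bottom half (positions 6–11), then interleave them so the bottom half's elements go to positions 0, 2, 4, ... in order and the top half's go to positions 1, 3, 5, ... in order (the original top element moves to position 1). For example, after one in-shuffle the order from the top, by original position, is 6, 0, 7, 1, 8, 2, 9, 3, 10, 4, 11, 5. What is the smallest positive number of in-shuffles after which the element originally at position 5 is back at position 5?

Follow position 5 under repeated in-shuffles:
5 → 11 → 10 → 8 → 4 → 9 → 6 → 0 → 1 → 3 → 7 → 2 → 5
It first returns after 12 in-shuffles.

12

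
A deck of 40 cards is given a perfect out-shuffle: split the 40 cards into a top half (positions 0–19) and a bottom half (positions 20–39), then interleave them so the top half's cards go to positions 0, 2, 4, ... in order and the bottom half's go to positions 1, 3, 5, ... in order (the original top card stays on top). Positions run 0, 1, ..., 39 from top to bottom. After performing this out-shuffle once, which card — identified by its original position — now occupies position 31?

Work backwards from position 31, undoing one out-shuffle at a time:
31 ← 35
So the card now at position 31 started at position 35.

35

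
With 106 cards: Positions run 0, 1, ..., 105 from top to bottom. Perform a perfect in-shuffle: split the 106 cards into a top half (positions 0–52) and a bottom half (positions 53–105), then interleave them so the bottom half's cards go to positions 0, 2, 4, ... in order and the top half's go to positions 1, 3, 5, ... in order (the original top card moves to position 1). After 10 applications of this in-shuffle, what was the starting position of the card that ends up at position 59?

7

Work backwards from position 59, undoing one in-shuffle at a time:
59 ← 29 ← 14 ← 60 ← 83 ← 41 ← 20 ← 63 ← 31 ← 15 ← 7
So the card now at position 59 started at position 7.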